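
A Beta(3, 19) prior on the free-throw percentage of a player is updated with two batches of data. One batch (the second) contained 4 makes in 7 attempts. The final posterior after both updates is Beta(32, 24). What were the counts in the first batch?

25 makes and 2 misses

Sequential conjugate updates are equivalent to a single update on the pooled data, so total successes = posterior α − prior α and total failures = posterior β − prior β.
Total across both batches: 32−3=29 makes, 24−19=5 misses.
Subtract the second batch: 29−4=25 makes and 5−3=2 misses.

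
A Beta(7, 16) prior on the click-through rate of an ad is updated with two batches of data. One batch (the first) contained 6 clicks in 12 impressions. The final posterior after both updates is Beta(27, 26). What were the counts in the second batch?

Sequential conjugate updates are equivalent to a single update on the pooled data, so total successes = posterior α − prior α and total failures = posterior β − prior β.
Total across both batches: 27−7=20 clicks, 26−16=10 non-clicks.
Subtract the first batch: 20−6=14 clicks and 10−6=4 non-clicks.

14 clicks and 4 non-clicks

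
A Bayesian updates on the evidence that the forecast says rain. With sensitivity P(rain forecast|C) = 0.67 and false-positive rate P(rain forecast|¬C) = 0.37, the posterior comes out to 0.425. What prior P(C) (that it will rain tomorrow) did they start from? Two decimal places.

In odds form, posterior odds = prior odds × likelihood ratio, so prior odds = posterior odds ÷ LR.
Posterior odds = 0.425/(1−0.425) = 0.7391. LR = 0.67/0.37 = 1.8108.
Prior odds = 0.7391/1.8108 = 0.4082, so P(C) = 0.4082/(1+0.4082) ≈ 0.29.

P(C) = 0.29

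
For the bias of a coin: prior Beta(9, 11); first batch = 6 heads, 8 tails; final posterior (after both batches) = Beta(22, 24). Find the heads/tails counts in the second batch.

7 heads and 5 tails

Sequential conjugate updates are equivalent to a single update on the pooled data, so total successes = posterior α − prior α and total failures = posterior β − prior β.
Total across both batches: 22−9=13 heads, 24−11=13 tails.
Subtract the first batch: 13−6=7 heads and 13−8=5 tails.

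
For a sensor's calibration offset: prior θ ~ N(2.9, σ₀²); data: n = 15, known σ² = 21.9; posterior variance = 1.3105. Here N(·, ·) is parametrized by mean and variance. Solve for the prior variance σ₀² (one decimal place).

For the Normal–Normal model with known σ², precisions add: τ_n = τ₀ + n/σ².
So 1/σ₀² = 1/1.3105 − 15/21.9 = 0.763068 − 0.684932 = 0.078136.
Hence σ₀² = 1/0.078136 ≈ 12.8.

σ₀² = 12.8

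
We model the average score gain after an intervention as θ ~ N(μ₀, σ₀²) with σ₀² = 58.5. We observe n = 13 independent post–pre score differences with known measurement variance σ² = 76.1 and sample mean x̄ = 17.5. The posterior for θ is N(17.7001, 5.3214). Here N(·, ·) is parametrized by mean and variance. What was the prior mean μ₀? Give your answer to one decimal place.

With known observation variance, the Normal–Normal posterior has precision τ_n = τ₀ + n/σ² and mean μ_n = (τ₀μ₀ + (n/σ²)x̄)/τ_n.
Here τ₀ = 1/58.5 = 0.017094 and τ_data = 13/76.1 = 0.170828, so τ_n = 0.187922.
Rearranging for μ₀: μ₀ = (μ_n·τ_n − τ_data·x̄)/τ₀ = (17.7001·0.187922 − 0.170828·17.5) / 0.017094 = 0.336748/0.017094 ≈ 19.7.

μ₀ = 19.7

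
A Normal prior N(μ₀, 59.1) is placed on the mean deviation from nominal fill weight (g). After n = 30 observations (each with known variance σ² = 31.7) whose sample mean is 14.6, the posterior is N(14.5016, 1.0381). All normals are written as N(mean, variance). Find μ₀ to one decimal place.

μ₀ = 9.0

With known observation variance, the Normal–Normal posterior has precision τ_n = τ₀ + n/σ² and mean μ_n = (τ₀μ₀ + (n/σ²)x̄)/τ_n.
Here τ₀ = 1/59.1 = 0.016920 and τ_data = 30/31.7 = 0.946372, so τ_n = 0.963292.
Rearranging for μ₀: μ₀ = (μ_n·τ_n − τ_data·x̄)/τ₀ = (14.5016·0.963292 − 0.946372·14.6) / 0.016920 = 0.152244/0.016920 ≈ 9.0.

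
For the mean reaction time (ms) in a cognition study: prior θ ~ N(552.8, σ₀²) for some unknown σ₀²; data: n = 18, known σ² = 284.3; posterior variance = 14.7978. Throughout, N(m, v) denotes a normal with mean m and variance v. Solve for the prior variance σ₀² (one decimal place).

Posterior precision equals prior precision plus data precision: 1/σ_n² = 1/σ₀² + n/σ².
So 1/σ₀² = 1/14.7978 − 18/284.3 = 0.067578 − 0.063313 = 0.004265.
Hence σ₀² = 1/0.004265 ≈ 234.5.

σ₀² = 234.5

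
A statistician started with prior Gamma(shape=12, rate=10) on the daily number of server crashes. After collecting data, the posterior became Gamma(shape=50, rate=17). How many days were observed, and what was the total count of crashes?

A Gamma(α, β) prior (rate parametrization) on a Poisson rate with n observations summing to S gives posterior Gamma(α+S, β+n).
Matching: Σxᵢ = 50 − 12 = 38 and n = 17 − 10 = 7.

n = 7 days with total 38 crashes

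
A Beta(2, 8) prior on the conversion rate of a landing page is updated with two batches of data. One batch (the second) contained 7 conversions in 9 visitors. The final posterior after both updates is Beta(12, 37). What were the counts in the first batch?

Sequential conjugate updates are equivalent to a single update on the pooled data, so total successes = posterior α − prior α and total failures = posterior β − prior β.
Total across both batches: 12−2=10 conversions, 37−8=29 bounces.
Subtract the second batch: 10−7=3 conversions and 29−2=27 bounces.

3 conversions and 27 bounces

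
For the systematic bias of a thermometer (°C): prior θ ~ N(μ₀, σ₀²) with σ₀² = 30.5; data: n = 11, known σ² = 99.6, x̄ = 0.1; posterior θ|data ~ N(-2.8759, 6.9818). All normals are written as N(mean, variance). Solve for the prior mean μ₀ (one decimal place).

With known observation variance, the Normal–Normal posterior has precision τ_n = τ₀ + n/σ² and mean μ_n = (τ₀μ₀ + (n/σ²)x̄)/τ_n.
Here τ₀ = 1/30.5 = 0.032787 and τ_data = 11/99.6 = 0.110442, so τ_n = 0.143229.
Rearranging for μ₀: μ₀ = (μ_n·τ_n − τ_data·x̄)/τ₀ = (-2.8759·0.143229 − 0.110442·0.1) / 0.032787 = -0.422956/0.032787 ≈ -12.9.

μ₀ = -12.9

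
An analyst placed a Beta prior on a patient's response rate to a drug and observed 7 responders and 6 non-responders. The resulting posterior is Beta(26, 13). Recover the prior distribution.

Under Beta–binomial conjugacy the posterior parameters are (a+s, b+f).
Subtract the data counts: 26−7=19, 13−6=7.

Beta(19, 7)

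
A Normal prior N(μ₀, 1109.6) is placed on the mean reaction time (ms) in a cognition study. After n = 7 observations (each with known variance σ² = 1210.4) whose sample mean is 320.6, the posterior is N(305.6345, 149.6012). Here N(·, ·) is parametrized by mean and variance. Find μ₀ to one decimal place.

μ₀ = 209.6

With known observation variance, the Normal–Normal posterior has precision τ_n = τ₀ + n/σ² and mean μ_n = (τ₀μ₀ + (n/σ²)x̄)/τ_n.
Here τ₀ = 1/1109.6 = 0.000901 and τ_data = 7/1210.4 = 0.005783, so τ_n = 0.006684.
Rearranging for μ₀: μ₀ = (μ_n·τ_n − τ_data·x̄)/τ₀ = (305.6345·0.006684 − 0.005783·320.6) / 0.000901 = 0.188831/0.000901 ≈ 209.6.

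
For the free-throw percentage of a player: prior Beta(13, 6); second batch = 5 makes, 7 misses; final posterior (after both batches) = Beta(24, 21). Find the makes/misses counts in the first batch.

6 makes and 8 misses

Sequential conjugate updates are equivalent to a single update on the pooled data, so total successes = posterior α − prior α and total failures = posterior β − prior β.
Total across both batches: 24−13=11 makes, 21−6=15 misses.
Subtract the second batch: 11−5=6 makes and 15−7=8 misses.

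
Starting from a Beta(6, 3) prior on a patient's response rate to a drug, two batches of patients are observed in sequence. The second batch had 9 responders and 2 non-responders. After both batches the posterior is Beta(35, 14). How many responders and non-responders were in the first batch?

20 responders and 9 non-responders

Because Beta–binomial updating is additive in the counts, the combined data contributed (α_post−α_prior, β_post−β_prior) successes and failures.
Total across both batches: 35−6=29 responders, 14−3=11 non-responders.
Subtract the second batch: 29−9=20 responders and 11−2=9 non-responders.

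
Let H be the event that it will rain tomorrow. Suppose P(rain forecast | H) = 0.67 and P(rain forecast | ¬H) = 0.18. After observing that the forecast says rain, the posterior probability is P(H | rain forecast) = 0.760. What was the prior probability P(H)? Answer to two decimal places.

P(H) = 0.46

Bayes' rule in odds form gives O(H|E) = O(H)·[P(E|H)/P(E|¬H)], hence O(H) = O(H|E)/LR.
Posterior odds = 0.760/(1−0.760) = 3.1667. LR = 0.67/0.18 = 3.7222.
Prior odds = 3.1667/3.7222 = 0.8508, so P(H) = 0.8508/(1+0.8508) ≈ 0.46.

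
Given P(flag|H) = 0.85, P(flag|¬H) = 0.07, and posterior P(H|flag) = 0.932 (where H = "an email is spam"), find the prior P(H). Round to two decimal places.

In odds form, posterior odds = prior odds × likelihood ratio, so prior odds = posterior odds ÷ LR.
Posterior odds = 0.932/(1−0.932) = 13.7059. LR = 0.85/0.07 = 12.1429.
Prior odds = 13.7059/12.1429 = 1.1287, so P(H) = 1.1287/(1+1.1287) ≈ 0.53.

P(H) = 0.53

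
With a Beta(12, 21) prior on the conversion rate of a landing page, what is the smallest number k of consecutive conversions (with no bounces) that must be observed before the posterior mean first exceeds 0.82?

After k conversions and 0 bounces the posterior is Beta(12+k, 21), with mean (12+k)/(12+21+k).
Set (12+k)/(33+k) > 0.82 and solve: k > (0.82·33 − 12)/(1 − 0.82) = 83.667.
The smallest integer exceeding 83.667 is 84.

k = 84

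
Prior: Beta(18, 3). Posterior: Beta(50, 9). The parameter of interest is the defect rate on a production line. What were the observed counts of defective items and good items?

32 defective items and 6 good items

A Beta(α, β) prior with s successes and f failures in binomial data gives a Beta(α+s, β+f) posterior.
So s = 50 − 18 = 32 and f = 9 − 3 = 6.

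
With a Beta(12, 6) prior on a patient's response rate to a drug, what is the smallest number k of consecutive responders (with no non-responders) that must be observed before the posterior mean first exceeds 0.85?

After k responders and 0 non-responders the posterior is Beta(12+k, 6), with mean (12+k)/(12+6+k).
Set (12+k)/(18+k) > 0.85 and solve: k > (0.85·18 − 12)/(1 − 0.85) = 22.000.
The smallest integer exceeding 22.000 is 23.

k = 23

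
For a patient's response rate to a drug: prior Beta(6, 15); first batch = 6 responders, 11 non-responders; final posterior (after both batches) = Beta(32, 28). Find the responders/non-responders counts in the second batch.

Sequential conjugate updates are equivalent to a single update on the pooled data, so total successes = posterior α − prior α and total failures = posterior β − prior β.
Total across both batches: 32−6=26 responders, 28−15=13 non-responders.
Subtract the first batch: 26−6=20 responders and 13−11=2 non-responders.

20 responders and 2 non-responders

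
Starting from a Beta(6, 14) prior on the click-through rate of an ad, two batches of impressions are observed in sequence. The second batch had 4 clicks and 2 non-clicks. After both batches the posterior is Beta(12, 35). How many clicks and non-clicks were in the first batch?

2 clicks and 19 non-clicks

Sequential conjugate updates are equivalent to a single update on the pooled data, so total successes = posterior α − prior α and total failures = posterior β − prior β.
Total across both batches: 12−6=6 clicks, 35−14=21 non-clicks.
Subtract the second batch: 6−4=2 clicks and 21−2=19 non-clicks.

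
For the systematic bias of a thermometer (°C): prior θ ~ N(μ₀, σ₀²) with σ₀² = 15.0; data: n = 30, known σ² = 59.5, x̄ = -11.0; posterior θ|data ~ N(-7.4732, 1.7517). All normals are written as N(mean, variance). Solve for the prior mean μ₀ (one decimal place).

μ₀ = 19.2

With known observation variance, the Normal–Normal posterior has precision τ_n = τ₀ + n/σ² and mean μ_n = (τ₀μ₀ + (n/σ²)x̄)/τ_n.
Here τ₀ = 1/15.0 = 0.066667 and τ_data = 30/59.5 = 0.504202, so τ_n = 0.570869.
Rearranging for μ₀: μ₀ = (μ_n·τ_n − τ_data·x̄)/τ₀ = (-7.4732·0.570869 − 0.504202·-11.0) / 0.066667 = 1.280004/0.066667 ≈ 19.2.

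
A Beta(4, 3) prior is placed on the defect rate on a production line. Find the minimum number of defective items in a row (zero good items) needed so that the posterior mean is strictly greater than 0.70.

k = 4

After k defective items and 0 good items the posterior is Beta(4+k, 3), with mean (4+k)/(4+3+k).
Set (4+k)/(7+k) > 0.70 and solve: k > (0.70·7 − 4)/(1 − 0.70) = 3.000.
The smallest integer exceeding 3.000 is 4.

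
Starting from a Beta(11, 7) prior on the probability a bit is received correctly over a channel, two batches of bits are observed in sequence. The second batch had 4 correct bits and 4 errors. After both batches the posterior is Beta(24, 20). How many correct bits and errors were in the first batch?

Sequential conjugate updates are equivalent to a single update on the pooled data, so total successes = posterior α − prior α and total failures = posterior β − prior β.
Total across both batches: 24−11=13 correct bits, 20−7=13 errors.
Subtract the second batch: 13−4=9 correct bits and 13−4=9 errors.

9 correct bits and 9 errors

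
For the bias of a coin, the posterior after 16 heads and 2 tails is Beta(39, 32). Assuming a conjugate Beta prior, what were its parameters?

Beta(23, 30)

A Beta(a, b) prior with s successes and f failures in binomial data gives a Beta(a+s, b+f) posterior.
Subtract the data counts: 39−16=23, 32−2=30.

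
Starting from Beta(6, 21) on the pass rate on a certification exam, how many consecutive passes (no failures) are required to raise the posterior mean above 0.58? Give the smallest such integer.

After k passes and 0 failures the posterior is Beta(6+k, 21), with mean (6+k)/(6+21+k).
Set (6+k)/(27+k) > 0.58 and solve: k > (0.58·27 − 6)/(1 − 0.58) = 23.000.
The smallest integer exceeding 23.000 is 24, and checking k=24: (30)/(51) = 0.5882 > 0.58.

k = 24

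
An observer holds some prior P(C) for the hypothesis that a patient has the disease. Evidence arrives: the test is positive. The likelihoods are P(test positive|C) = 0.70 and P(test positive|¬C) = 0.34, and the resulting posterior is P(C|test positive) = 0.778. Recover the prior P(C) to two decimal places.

Bayes' rule in odds form gives O(C|E) = O(C)·[P(E|C)/P(E|¬C)], hence O(C) = O(C|E)/LR.
Posterior odds = 0.778/(1−0.778) = 3.5045. LR = 0.70/0.34 = 2.0588.
Prior odds = 3.5045/2.0588 = 1.7022, so P(C) = 1.7022/(1+1.7022) ≈ 0.63.

P(C) = 0.63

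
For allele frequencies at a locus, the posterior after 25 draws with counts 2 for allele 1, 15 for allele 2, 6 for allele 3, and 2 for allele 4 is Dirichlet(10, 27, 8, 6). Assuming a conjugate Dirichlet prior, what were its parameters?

Dirichlet(8, 12, 2, 4)

For a Dirichlet(α) prior with multinomial counts c, the posterior is Dirichlet(α + c) componentwise.
Subtract each count from the matching posterior parameter: 10−2=8, 27−15=12, 8−6=2, 6−2=4.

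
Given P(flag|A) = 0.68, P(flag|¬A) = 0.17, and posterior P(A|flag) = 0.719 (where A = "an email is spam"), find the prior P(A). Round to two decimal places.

P(A) = 0.39

Bayes' rule in odds form gives O(A|E) = O(A)·[P(E|A)/P(E|¬A)], hence O(A) = O(A|E)/LR.
Posterior odds = 0.719/(1−0.719) = 2.5587. LR = 0.68/0.17 = 4.0000.
Prior odds = 2.5587/4.0000 = 0.6397, so P(A) = 0.6397/(1+0.6397) ≈ 0.39.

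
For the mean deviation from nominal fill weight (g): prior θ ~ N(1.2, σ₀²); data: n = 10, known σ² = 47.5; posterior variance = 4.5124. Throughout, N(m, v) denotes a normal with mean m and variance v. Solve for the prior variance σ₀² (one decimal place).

For the Normal–Normal model with known σ², precisions add: τ_n = τ₀ + n/σ².
So 1/σ₀² = 1/4.5124 − 10/47.5 = 0.221612 − 0.210526 = 0.011086.
Hence σ₀² = 1/0.011086 ≈ 90.2.

σ₀² = 90.2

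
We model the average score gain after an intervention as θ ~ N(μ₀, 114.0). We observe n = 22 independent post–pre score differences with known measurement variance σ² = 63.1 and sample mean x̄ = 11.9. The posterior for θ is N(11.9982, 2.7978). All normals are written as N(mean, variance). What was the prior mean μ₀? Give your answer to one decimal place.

μ₀ = 15.9

The posterior mean is a precision-weighted average: μ_n = (τ₀μ₀ + τ_data·x̄)/(τ₀+τ_data), with τ₀=1/σ₀² and τ_data=n/σ².
Here τ₀ = 1/114.0 = 0.008772 and τ_data = 22/63.1 = 0.348653, so τ_n = 0.357425.
Rearranging for μ₀: μ₀ = (μ_n·τ_n − τ_data·x̄)/τ₀ = (11.9982·0.357425 − 0.348653·11.9) / 0.008772 = 0.139486/0.008772 ≈ 15.9.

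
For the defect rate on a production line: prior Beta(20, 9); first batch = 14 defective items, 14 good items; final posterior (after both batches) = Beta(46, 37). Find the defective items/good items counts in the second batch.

Sequential conjugate updates are equivalent to a single update on the pooled data, so total successes = posterior α − prior α and total failures = posterior β − prior β.
Total across both batches: 46−20=26 defective items, 37−9=28 good items.
Subtract the first batch: 26−14=12 defective items and 28−14=14 good items.

12 defective items and 14 good items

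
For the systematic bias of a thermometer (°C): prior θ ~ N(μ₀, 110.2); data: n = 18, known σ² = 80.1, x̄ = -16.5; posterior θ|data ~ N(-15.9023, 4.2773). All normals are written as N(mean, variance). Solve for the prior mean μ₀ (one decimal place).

The posterior mean is a precision-weighted average: μ_n = (τ₀μ₀ + τ_data·x̄)/(τ₀+τ_data), with τ₀=1/σ₀² and τ_data=n/σ².
Here τ₀ = 1/110.2 = 0.009074 and τ_data = 18/80.1 = 0.224719, so τ_n = 0.233793.
Rearranging for μ₀: μ₀ = (μ_n·τ_n − τ_data·x̄)/τ₀ = (-15.9023·0.233793 − 0.224719·-16.5) / 0.009074 = -0.009983/0.009074 ≈ -1.1.

μ₀ = -1.1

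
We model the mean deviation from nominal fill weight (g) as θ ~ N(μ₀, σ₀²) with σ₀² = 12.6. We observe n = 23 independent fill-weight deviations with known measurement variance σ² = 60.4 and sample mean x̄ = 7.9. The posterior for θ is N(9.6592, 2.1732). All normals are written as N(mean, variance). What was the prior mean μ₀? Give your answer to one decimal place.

With known observation variance, the Normal–Normal posterior has precision τ_n = τ₀ + n/σ² and mean μ_n = (τ₀μ₀ + (n/σ²)x̄)/τ_n.
Here τ₀ = 1/12.6 = 0.079365 and τ_data = 23/60.4 = 0.380795, so τ_n = 0.460160.
Rearranging for μ₀: μ₀ = (μ_n·τ_n − τ_data·x̄)/τ₀ = (9.6592·0.460160 − 0.380795·7.9) / 0.079365 = 1.436497/0.079365 ≈ 18.1.

μ₀ = 18.1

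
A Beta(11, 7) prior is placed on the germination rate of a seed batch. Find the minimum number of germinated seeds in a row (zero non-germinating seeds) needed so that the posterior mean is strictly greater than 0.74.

After k germinated seeds and 0 non-germinating seeds the posterior is Beta(11+k, 7), with mean (11+k)/(11+7+k).
Set (11+k)/(18+k) > 0.74 and solve: k > (0.74·18 − 11)/(1 − 0.74) = 8.923.
The smallest integer exceeding 8.923 is 9.

k = 9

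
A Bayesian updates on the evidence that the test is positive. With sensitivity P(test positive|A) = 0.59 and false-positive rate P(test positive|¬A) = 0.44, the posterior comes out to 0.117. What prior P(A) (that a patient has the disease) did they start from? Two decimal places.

P(A) = 0.09

In odds form, posterior odds = prior odds × likelihood ratio, so prior odds = posterior odds ÷ LR.
Posterior odds = 0.117/(1−0.117) = 0.1325. LR = 0.59/0.44 = 1.3409.
Prior odds = 0.1325/1.3409 = 0.0988, so P(A) = 0.0988/(1+0.0988) ≈ 0.09.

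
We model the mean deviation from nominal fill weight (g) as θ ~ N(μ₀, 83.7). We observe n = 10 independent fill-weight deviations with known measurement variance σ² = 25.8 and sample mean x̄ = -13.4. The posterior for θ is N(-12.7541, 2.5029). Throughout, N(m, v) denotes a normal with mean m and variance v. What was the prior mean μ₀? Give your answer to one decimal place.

μ₀ = 8.2

The posterior mean is a precision-weighted average: μ_n = (τ₀μ₀ + τ_data·x̄)/(τ₀+τ_data), with τ₀=1/σ₀² and τ_data=n/σ².
Here τ₀ = 1/83.7 = 0.011947 and τ_data = 10/25.8 = 0.387597, so τ_n = 0.399544.
Rearranging for μ₀: μ₀ = (μ_n·τ_n − τ_data·x̄)/τ₀ = (-12.7541·0.399544 − 0.387597·-13.4) / 0.011947 = 0.097976/0.011947 ≈ 8.2.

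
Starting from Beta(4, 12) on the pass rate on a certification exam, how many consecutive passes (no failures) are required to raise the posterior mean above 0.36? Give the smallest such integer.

k = 3

After k passes and 0 failures the posterior is Beta(4+k, 12), with mean (4+k)/(4+12+k).
Set (4+k)/(16+k) > 0.36 and solve: k > (0.36·16 − 4)/(1 − 0.36) = 2.750.
The smallest integer exceeding 2.750 is 3.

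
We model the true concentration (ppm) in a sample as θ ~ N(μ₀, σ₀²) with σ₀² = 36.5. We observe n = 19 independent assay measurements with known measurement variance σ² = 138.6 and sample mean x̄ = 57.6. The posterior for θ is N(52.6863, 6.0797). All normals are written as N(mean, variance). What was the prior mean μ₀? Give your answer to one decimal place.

μ₀ = 28.1

With known observation variance, the Normal–Normal posterior has precision τ_n = τ₀ + n/σ² and mean μ_n = (τ₀μ₀ + (n/σ²)x̄)/τ_n.
Here τ₀ = 1/36.5 = 0.027397 and τ_data = 19/138.6 = 0.137085, so τ_n = 0.164482.
Rearranging for μ₀: μ₀ = (μ_n·τ_n − τ_data·x̄)/τ₀ = (52.6863·0.164482 − 0.137085·57.6) / 0.027397 = 0.769852/0.027397 ≈ 28.1.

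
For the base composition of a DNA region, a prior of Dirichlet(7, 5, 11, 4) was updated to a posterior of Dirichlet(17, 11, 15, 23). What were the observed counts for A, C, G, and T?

counts (10, 6, 4, 19)

For a Dirichlet(α) prior with multinomial counts c, the posterior is Dirichlet(α + c) componentwise.
Counts are posterior − prior componentwise: 17−7=10, 11−5=6, 15−11=4, 23−4=19.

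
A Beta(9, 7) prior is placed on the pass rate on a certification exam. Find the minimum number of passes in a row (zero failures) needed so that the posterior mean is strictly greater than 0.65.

After k passes and 0 failures the posterior is Beta(9+k, 7), with mean (9+k)/(9+7+k).
Set (9+k)/(16+k) > 0.65 and solve: k > (0.65·16 − 9)/(1 − 0.65) = 4.000.
The smallest integer exceeding 4.000 is 5.

k = 5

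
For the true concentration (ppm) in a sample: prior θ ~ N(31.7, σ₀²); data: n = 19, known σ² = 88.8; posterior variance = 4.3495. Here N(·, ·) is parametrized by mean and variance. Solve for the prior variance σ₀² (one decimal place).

Posterior precision equals prior precision plus data precision: 1/σ_n² = 1/σ₀² + n/σ².
So 1/σ₀² = 1/4.3495 − 19/88.8 = 0.229911 − 0.213964 = 0.015947.
Hence σ₀² = 1/0.015947 ≈ 62.7.

σ₀² = 62.7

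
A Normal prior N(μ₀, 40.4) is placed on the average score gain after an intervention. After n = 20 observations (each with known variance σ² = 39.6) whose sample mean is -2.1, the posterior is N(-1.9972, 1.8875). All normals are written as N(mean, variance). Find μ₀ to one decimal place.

The posterior mean is a precision-weighted average: μ_n = (τ₀μ₀ + τ_data·x̄)/(τ₀+τ_data), with τ₀=1/σ₀² and τ_data=n/σ².
Here τ₀ = 1/40.4 = 0.024752 and τ_data = 20/39.6 = 0.505051, so τ_n = 0.529803.
Rearranging for μ₀: μ₀ = (μ_n·τ_n − τ_data·x̄)/τ₀ = (-1.9972·0.529803 − 0.505051·-2.1) / 0.024752 = 0.002485/0.024752 ≈ 0.1.

μ₀ = 0.1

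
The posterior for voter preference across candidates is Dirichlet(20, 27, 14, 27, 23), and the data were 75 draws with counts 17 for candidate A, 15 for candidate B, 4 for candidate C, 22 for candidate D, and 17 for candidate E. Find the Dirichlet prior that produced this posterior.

Dirichlet(3, 12, 10, 5, 6)

For a Dirichlet(α) prior with multinomial counts c, the posterior is Dirichlet(α + c) componentwise.
Subtract each count from the matching posterior parameter: 20−17=3, 27−15=12, 14−4=10, 27−22=5, 23−17=6.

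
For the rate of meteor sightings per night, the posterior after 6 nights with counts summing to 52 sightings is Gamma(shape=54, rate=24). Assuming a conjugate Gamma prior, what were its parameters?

Gamma(shape=2, rate=18)

Gamma–Poisson conjugacy: posterior shape = α + Σxᵢ, posterior rate = β + n.
So α = 54 − 52 = 2 and β = 24 − 6 = 18.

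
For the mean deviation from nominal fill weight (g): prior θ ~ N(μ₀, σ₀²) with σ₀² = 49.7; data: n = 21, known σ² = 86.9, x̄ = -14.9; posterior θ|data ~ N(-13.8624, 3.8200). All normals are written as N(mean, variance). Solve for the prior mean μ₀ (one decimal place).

μ₀ = -1.4

The posterior mean is a precision-weighted average: μ_n = (τ₀μ₀ + τ_data·x̄)/(τ₀+τ_data), with τ₀=1/σ₀² and τ_data=n/σ².
Here τ₀ = 1/49.7 = 0.020121 and τ_data = 21/86.9 = 0.241657, so τ_n = 0.261778.
Rearranging for μ₀: μ₀ = (μ_n·τ_n − τ_data·x̄)/τ₀ = (-13.8624·0.261778 − 0.241657·-14.9) / 0.020121 = -0.028182/0.020121 ≈ -1.4.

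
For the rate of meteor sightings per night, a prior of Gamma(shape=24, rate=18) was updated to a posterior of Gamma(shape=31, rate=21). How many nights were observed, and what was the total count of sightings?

n = 3 nights with total 7 sightings

A Gamma(α, β) prior (rate parametrization) on a Poisson rate with n observations summing to S gives posterior Gamma(α+S, β+n).
Matching: Σxᵢ = 31 − 24 = 7 and n = 21 − 18 = 3.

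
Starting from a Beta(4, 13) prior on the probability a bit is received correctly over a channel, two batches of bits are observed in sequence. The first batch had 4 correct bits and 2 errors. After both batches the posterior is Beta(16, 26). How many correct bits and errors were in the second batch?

8 correct bits and 11 errors

Because Beta–binomial updating is additive in the counts, the combined data contributed (α_post−α_prior, β_post−β_prior) successes and failures.
Total across both batches: 16−4=12 correct bits, 26−13=13 errors.
Subtract the first batch: 12−4=8 correct bits and 13−2=11 errors.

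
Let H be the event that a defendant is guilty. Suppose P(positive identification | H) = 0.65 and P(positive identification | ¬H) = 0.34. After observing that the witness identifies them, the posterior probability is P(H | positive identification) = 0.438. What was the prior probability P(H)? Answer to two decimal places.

P(H) = 0.29

In odds form, posterior odds = prior odds × likelihood ratio, so prior odds = posterior odds ÷ LR.
Posterior odds = 0.438/(1−0.438) = 0.7794. LR = 0.65/0.34 = 1.9118.
Prior odds = 0.7794/1.9118 = 0.4077, so P(H) = 0.4077/(1+0.4077) ≈ 0.29.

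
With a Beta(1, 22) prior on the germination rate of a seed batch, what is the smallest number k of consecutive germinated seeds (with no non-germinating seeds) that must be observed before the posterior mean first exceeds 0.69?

k = 48

After k germinated seeds and 0 non-germinating seeds the posterior is Beta(1+k, 22), with mean (1+k)/(1+22+k).
Set (1+k)/(23+k) > 0.69 and solve: k > (0.69·23 − 1)/(1 − 0.69) = 47.968.
The smallest integer exceeding 47.968 is 48, and checking k=48: (49)/(71) = 0.6901 > 0.69.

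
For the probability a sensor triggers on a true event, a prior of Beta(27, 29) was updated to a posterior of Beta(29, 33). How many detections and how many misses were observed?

A Beta(a, b) prior with s successes and f failures in binomial data gives a Beta(a+s, b+f) posterior.
So s = 29 − 27 = 2 and f = 33 − 29 = 4.

2 detections and 4 misses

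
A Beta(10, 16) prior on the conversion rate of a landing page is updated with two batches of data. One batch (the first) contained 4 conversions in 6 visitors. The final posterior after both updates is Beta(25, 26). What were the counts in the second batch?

11 conversions and 8 bounces

Because Beta–binomial updating is additive in the counts, the combined data contributed (α_post−α_prior, β_post−β_prior) successes and failures.
Total across both batches: 25−10=15 conversions, 26−16=10 bounces.
Subtract the first batch: 15−4=11 conversions and 10−2=8 bounces.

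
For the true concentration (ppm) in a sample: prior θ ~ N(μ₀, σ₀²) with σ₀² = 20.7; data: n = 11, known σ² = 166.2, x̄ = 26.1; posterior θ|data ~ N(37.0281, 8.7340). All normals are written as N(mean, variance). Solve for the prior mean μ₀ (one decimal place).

With known observation variance, the Normal–Normal posterior has precision τ_n = τ₀ + n/σ² and mean μ_n = (τ₀μ₀ + (n/σ²)x̄)/τ_n.
Here τ₀ = 1/20.7 = 0.048309 and τ_data = 11/166.2 = 0.066185, so τ_n = 0.114494.
Rearranging for μ₀: μ₀ = (μ_n·τ_n − τ_data·x̄)/τ₀ = (37.0281·0.114494 − 0.066185·26.1) / 0.048309 = 2.512067/0.048309 ≈ 52.0.

μ₀ = 52.0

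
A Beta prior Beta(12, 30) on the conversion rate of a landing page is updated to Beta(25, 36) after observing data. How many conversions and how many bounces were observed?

Beta is conjugate to the binomial likelihood: posterior = Beta(α+s, β+f).
Match parameters: s=25−12=13, f=36−30=6.

13 conversions and 6 bounces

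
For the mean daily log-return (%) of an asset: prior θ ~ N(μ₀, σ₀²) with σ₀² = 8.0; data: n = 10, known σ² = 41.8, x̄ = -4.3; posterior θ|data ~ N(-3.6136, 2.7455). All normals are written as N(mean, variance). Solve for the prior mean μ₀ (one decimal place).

With known observation variance, the Normal–Normal posterior has precision τ_n = τ₀ + n/σ² and mean μ_n = (τ₀μ₀ + (n/σ²)x̄)/τ_n.
Here τ₀ = 1/8.0 = 0.125000 and τ_data = 10/41.8 = 0.239234, so τ_n = 0.364234.
Rearranging for μ₀: μ₀ = (μ_n·τ_n − τ_data·x̄)/τ₀ = (-3.6136·0.364234 − 0.239234·-4.3) / 0.125000 = -0.287490/0.125000 ≈ -2.3.

μ₀ = -2.3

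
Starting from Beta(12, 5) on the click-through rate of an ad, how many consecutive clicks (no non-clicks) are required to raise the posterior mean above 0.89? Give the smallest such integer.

After k clicks and 0 non-clicks the posterior is Beta(12+k, 5), with mean (12+k)/(12+5+k).
Set (12+k)/(17+k) > 0.89 and solve: k > (0.89·17 − 12)/(1 − 0.89) = 28.455.
The smallest integer exceeding 28.455 is 29.

k = 29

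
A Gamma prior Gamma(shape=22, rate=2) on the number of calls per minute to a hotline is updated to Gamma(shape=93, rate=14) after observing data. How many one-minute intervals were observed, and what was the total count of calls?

n = 12 one-minute intervals with total 71 calls

Gamma–Poisson conjugacy: posterior shape = α + Σxᵢ, posterior rate = β + n.
Matching: Σxᵢ = 93 − 22 = 71 and n = 14 − 2 = 12.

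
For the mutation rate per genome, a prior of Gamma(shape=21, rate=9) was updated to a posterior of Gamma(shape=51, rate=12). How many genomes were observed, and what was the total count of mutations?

Gamma–Poisson conjugacy: posterior shape = α + Σxᵢ, posterior rate = β + n.
Matching: Σxᵢ = 51 − 21 = 30 and n = 12 − 9 = 3.

n = 3 genomes with total 30 mutations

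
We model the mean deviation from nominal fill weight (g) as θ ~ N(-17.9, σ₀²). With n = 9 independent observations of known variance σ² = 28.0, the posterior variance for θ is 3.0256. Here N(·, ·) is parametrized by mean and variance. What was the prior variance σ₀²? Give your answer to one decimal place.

For the Normal–Normal model with known σ², precisions add: τ_n = τ₀ + n/σ².
So 1/σ₀² = 1/3.0256 − 9/28.0 = 0.330513 − 0.321429 = 0.009084.
Hence σ₀² = 1/0.009084 ≈ 110.1.

σ₀² = 110.1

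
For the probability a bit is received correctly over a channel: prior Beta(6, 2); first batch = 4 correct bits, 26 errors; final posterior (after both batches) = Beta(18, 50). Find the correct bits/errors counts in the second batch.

Because Beta–binomial updating is additive in the counts, the combined data contributed (α_post−α_prior, β_post−β_prior) successes and failures.
Total across both batches: 18−6=12 correct bits, 50−2=48 errors.
Subtract the first batch: 12−4=8 correct bits and 48−26=22 errors.

8 correct bits and 22 errors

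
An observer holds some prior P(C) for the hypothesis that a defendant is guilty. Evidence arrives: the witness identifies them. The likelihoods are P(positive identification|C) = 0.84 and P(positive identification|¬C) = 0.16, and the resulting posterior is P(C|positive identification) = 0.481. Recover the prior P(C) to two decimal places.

P(C) = 0.15

Bayes' rule in odds form gives O(C|E) = O(C)·[P(E|C)/P(E|¬C)], hence O(C) = O(C|E)/LR.
Posterior odds = 0.481/(1−0.481) = 0.9268. LR = 0.84/0.16 = 5.2500.
Prior odds = 0.9268/5.2500 = 0.1765, so P(C) = 0.1765/(1+0.1765) ≈ 0.15.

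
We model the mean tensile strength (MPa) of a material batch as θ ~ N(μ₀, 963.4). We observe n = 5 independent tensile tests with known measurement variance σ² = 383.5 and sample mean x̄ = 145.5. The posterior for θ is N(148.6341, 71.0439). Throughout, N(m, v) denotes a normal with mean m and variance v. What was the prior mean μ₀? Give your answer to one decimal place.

μ₀ = 188.0

With known observation variance, the Normal–Normal posterior has precision τ_n = τ₀ + n/σ² and mean μ_n = (τ₀μ₀ + (n/σ²)x̄)/τ_n.
Here τ₀ = 1/963.4 = 0.001038 and τ_data = 5/383.5 = 0.013038, so τ_n = 0.014076.
Rearranging for μ₀: μ₀ = (μ_n·τ_n − τ_data·x̄)/τ₀ = (148.6341·0.014076 − 0.013038·145.5) / 0.001038 = 0.195145/0.001038 ≈ 188.0.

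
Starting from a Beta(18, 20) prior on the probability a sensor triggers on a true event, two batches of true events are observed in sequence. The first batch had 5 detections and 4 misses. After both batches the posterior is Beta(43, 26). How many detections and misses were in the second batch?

20 detections and 2 misses

Because Beta–binomial updating is additive in the counts, the combined data contributed (α_post−α_prior, β_post−β_prior) successes and failures.
Total across both batches: 43−18=25 detections, 26−20=6 misses.
Subtract the first batch: 25−5=20 detections and 6−4=2 misses.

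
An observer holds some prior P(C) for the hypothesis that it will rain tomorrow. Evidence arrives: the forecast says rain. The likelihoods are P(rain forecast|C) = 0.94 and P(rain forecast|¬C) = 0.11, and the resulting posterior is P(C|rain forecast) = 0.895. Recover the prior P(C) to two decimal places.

P(C) = 0.50

Bayes' rule in odds form gives O(C|E) = O(C)·[P(E|C)/P(E|¬C)], hence O(C) = O(C|E)/LR.
Posterior odds = 0.895/(1−0.895) = 8.5238. LR = 0.94/0.11 = 8.5455.
Prior odds = 8.5238/8.5455 = 0.9975, so P(C) = 0.9975/(1+0.9975) ≈ 0.50.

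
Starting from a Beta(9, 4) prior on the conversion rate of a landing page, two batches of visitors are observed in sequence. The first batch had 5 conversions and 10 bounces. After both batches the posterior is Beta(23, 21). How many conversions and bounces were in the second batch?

Because Beta–binomial updating is additive in the counts, the combined data contributed (α_post−α_prior, β_post−β_prior) successes and failures.
Total across both batches: 23−9=14 conversions, 21−4=17 bounces.
Subtract the first batch: 14−5=9 conversions and 17−10=7 bounces.

9 conversions and 7 bounces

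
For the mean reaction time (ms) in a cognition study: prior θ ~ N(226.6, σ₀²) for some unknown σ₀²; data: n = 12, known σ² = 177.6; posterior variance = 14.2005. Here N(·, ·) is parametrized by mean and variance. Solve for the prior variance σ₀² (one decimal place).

σ₀² = 350.6

Posterior precision equals prior precision plus data precision: 1/σ_n² = 1/σ₀² + n/σ².
So 1/σ₀² = 1/14.2005 − 12/177.6 = 0.070420 − 0.067568 = 0.002852.
Hence σ₀² = 1/0.002852 ≈ 350.6.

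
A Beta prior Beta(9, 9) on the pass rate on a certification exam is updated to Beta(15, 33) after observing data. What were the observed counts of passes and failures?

Under Beta–binomial conjugacy the posterior parameters are (a+s, b+f).
So s = 15 − 9 = 6 and f = 33 − 9 = 24.

6 passes and 24 failures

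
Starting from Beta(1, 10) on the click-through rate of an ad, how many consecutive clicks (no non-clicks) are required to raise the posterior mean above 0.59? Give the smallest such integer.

k = 14

After k clicks and 0 non-clicks the posterior is Beta(1+k, 10), with mean (1+k)/(1+10+k).
Set (1+k)/(11+k) > 0.59 and solve: k > (0.59·11 − 1)/(1 − 0.59) = 13.390.
The smallest integer exceeding 13.390 is 14, and checking k=14: (15)/(25) = 0.6000 > 0.59.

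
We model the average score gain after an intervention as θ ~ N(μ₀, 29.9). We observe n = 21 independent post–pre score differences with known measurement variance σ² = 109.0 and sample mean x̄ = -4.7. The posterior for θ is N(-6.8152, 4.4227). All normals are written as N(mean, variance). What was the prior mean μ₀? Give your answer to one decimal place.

With known observation variance, the Normal–Normal posterior has precision τ_n = τ₀ + n/σ² and mean μ_n = (τ₀μ₀ + (n/σ²)x̄)/τ_n.
Here τ₀ = 1/29.9 = 0.033445 and τ_data = 21/109.0 = 0.192661, so τ_n = 0.226106.
Rearranging for μ₀: μ₀ = (μ_n·τ_n − τ_data·x̄)/τ₀ = (-6.8152·0.226106 − 0.192661·-4.7) / 0.033445 = -0.635451/0.033445 ≈ -19.0.

μ₀ = -19.0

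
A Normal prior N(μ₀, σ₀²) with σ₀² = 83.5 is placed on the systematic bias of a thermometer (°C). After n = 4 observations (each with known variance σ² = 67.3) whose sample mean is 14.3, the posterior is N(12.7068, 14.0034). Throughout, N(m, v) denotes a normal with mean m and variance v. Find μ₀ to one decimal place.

μ₀ = 4.8

With known observation variance, the Normal–Normal posterior has precision τ_n = τ₀ + n/σ² and mean μ_n = (τ₀μ₀ + (n/σ²)x̄)/τ_n.
Here τ₀ = 1/83.5 = 0.011976 and τ_data = 4/67.3 = 0.059435, so τ_n = 0.071411.
Rearranging for μ₀: μ₀ = (μ_n·τ_n − τ_data·x̄)/τ₀ = (12.7068·0.071411 − 0.059435·14.3) / 0.011976 = 0.057485/0.011976 ≈ 4.8.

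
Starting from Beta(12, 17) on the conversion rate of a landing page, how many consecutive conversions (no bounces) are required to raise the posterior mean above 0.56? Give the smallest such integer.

After k conversions and 0 bounces the posterior is Beta(12+k, 17), with mean (12+k)/(12+17+k).
Set (12+k)/(29+k) > 0.56 and solve: k > (0.56·29 − 12)/(1 − 0.56) = 9.636.
The smallest integer exceeding 9.636 is 10.

k = 10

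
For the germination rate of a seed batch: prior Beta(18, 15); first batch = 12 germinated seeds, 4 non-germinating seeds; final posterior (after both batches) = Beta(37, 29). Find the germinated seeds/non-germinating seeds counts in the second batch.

7 germinated seeds and 10 non-germinating seeds

Sequential conjugate updates are equivalent to a single update on the pooled data, so total successes = posterior α − prior α and total failures = posterior β − prior β.
Total across both batches: 37−18=19 germinated seeds, 29−15=14 non-germinating seeds.
Subtract the first batch: 19−12=7 germinated seeds and 14−4=10 non-germinating seeds.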